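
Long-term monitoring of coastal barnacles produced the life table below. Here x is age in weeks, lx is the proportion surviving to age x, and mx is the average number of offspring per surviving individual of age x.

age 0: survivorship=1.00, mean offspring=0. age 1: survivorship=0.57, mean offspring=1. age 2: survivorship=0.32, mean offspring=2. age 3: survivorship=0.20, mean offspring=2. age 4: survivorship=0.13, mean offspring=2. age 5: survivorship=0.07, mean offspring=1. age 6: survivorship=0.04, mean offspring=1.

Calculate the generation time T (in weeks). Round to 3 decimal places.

lx·mx: 0, 0.57, 0.64, 0.4, 0.26, 0.07, 0.04 → R0 = 1.98
x·lx·mx: 0, 0.57, 1.28, 1.2, 1.04, 0.35, 0.24 → Σ = 4.68
T = 4.68 / 1.98 = 2.363636… → 2.364

2.364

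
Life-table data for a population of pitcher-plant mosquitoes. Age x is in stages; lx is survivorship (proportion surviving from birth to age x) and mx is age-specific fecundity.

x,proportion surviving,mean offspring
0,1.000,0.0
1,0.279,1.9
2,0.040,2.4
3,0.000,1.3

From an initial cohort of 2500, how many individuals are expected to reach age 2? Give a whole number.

100

Expected survivors = N0 · l_2 = 2500 × 0.040 = 100 → 100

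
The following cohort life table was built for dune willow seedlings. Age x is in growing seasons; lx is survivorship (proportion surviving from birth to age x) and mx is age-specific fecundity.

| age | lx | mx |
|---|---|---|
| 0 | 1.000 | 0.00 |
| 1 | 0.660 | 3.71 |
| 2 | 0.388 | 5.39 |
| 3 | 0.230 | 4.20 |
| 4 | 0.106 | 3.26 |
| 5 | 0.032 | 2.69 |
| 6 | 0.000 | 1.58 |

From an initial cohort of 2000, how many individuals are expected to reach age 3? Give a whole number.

Expected survivors = N0 · l_3 = 2000 × 0.230 = 460 → 460

460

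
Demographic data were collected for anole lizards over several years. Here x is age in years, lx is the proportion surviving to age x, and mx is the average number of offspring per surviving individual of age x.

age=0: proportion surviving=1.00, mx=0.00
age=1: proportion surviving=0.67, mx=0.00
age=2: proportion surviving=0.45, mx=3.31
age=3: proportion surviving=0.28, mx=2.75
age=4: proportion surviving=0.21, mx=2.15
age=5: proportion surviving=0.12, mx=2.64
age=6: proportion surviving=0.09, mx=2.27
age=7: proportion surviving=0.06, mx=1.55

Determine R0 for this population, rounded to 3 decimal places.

3.325

lx·mx by age: 0, 0, 1.4895, 0.77, 0.4515, 0.3168, 0.2043, 0.093
R0 = Σ lx·mx = 3.3251 → 3.325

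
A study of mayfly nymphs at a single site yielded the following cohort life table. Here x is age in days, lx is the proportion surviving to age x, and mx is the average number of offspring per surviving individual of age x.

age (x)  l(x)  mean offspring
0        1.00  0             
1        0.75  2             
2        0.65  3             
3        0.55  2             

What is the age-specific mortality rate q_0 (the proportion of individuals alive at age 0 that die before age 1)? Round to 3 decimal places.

q_0 = (l_0 − l_1) / l_0 = (1 − 0.75) / 1
     = 0.25 / 1 = 0.25 → 0.250

0.250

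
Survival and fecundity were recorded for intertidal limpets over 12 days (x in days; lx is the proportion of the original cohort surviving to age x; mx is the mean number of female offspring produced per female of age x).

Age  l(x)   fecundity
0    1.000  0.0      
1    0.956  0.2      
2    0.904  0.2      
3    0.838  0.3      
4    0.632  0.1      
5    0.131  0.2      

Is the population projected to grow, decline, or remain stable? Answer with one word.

declining

R0 = Σ lx·mx = 0 + 0.1912 + 0.1808 + 0.2514 + 0.0632 + 0.0262 = 0.7128
R0 < 1, so the population is declining.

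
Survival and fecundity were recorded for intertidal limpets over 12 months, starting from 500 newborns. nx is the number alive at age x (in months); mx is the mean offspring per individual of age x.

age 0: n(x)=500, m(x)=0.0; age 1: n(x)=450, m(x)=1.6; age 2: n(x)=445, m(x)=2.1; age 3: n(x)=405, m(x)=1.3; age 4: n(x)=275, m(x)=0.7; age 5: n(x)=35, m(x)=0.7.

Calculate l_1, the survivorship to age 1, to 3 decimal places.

0.900

l_1 = n_1/n_0 = 450/500 = 0.9 → 0.900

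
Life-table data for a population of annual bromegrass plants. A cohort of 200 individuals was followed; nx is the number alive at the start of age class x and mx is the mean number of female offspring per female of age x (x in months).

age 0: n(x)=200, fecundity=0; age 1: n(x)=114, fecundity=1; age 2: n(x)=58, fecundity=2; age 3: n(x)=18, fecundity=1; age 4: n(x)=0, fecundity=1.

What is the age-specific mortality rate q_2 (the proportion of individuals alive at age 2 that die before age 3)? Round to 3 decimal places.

0.690

lx = nx/n0 = nx/200: 1, 0.57, 0.29, 0.09, 0
q_2 = (l_2 − l_3) / l_2 = (0.29 − 0.09) / 0.29
     = 0.2 / 0.29 = 0.689655… → 0.690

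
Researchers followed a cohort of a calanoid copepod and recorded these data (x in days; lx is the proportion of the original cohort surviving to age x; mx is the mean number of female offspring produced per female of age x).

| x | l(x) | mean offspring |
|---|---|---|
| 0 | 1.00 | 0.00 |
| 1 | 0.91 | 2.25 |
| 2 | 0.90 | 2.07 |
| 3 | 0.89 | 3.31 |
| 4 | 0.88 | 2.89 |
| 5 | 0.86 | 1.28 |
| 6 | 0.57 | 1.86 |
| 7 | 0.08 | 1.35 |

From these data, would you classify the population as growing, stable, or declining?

R0 = Σ lx·mx = 0 + 2.0475 + 1.863 + 2.9459 + 2.5432 + 1.1008 + 1.0602 + 0.108 = 11.6686
R0 > 1, so the population is growing.

growing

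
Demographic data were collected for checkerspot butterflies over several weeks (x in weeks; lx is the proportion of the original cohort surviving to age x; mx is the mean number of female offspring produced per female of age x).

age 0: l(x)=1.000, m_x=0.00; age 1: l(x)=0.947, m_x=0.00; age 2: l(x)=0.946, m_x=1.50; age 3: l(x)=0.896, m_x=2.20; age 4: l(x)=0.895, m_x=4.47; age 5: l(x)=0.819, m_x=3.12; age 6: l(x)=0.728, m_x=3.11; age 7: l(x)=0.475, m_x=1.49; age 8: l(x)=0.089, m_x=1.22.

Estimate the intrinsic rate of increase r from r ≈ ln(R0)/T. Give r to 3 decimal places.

R0 = Σ lx·mx = 0 + 0 + 1.419 + 1.9712 + 4.00065 + 2.55528 + 2.26408 + 0.70775 + 0.10858 = 13.02654
Σ x·lx·mx = 56.93797; T = 56.93797/13.02654 = 4.37092…
r ≈ ln(R0)/T = ln(13.02654)/4.37092… = 0.58729… → 0.587

0.587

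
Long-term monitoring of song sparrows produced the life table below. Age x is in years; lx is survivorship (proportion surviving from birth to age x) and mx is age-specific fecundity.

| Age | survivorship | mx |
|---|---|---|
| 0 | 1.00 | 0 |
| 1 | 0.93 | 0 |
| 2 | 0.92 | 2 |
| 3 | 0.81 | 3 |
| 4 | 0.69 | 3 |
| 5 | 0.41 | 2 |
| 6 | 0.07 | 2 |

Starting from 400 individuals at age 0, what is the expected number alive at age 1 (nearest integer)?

372

Expected survivors = N0 · l_1 = 400 × 0.93 = 372 → 372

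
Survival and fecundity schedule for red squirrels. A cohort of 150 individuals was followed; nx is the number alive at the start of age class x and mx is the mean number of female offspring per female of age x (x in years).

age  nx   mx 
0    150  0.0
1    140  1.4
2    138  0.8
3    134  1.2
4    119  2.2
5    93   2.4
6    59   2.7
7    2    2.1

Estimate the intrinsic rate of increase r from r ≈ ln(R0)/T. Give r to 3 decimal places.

lx = nx/n0 = nx/150: 1, 0.93333…, 0.92, 0.89333…, 0.79333…, 0.62, 0.39333…, 0.01333…
R0 = Σ lx·mx = 0 + 1.30667… + 0.736 + 1.072… + 1.74533… + 1.488 + 1.062… + 0.028… = 7.438…
Σ x·lx·mx = 26.984…; T = 26.984…/7.438… = 3.62786…
r ≈ ln(R0)/T = ln(7.438…)/3.62786… = 0.55311… → 0.553

0.553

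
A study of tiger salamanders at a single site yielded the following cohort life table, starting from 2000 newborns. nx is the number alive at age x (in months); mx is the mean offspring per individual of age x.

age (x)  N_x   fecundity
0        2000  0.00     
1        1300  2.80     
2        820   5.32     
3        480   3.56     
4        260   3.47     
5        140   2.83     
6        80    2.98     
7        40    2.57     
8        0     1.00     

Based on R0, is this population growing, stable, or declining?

growing

lx = nx/n0 = nx/2000: 1, 0.65, 0.41, 0.24, 0.13, 0.07, 0.04, 0.02, 0
R0 = Σ lx·mx = 0 + 1.82 + 2.1812 + 0.8544 + 0.4511 + 0.1981 + 0.1192 + 0.0514 + 0 = 5.6754
R0 > 1, so the population is growing.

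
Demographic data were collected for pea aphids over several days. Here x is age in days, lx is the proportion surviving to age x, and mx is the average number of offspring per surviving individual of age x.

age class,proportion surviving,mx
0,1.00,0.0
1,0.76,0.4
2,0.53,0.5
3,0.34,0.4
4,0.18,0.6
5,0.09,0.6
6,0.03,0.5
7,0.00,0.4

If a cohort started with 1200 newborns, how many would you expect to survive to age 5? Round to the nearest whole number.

108

Expected survivors = N0 · l_5 = 1200 × 0.09 = 108 → 108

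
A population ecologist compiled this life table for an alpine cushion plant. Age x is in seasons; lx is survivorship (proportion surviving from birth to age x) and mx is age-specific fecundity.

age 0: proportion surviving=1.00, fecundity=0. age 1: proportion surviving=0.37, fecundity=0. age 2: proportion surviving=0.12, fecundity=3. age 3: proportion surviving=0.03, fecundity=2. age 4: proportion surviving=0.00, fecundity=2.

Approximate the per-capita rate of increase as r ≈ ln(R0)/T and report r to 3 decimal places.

R0 = Σ lx·mx = 0 + 0 + 0.36 + 0.06 + 0 = 0.42
Σ x·lx·mx = 0.9; T = 0.9/0.42 = 2.14286…
r ≈ ln(R0)/T = ln(0.42)/2.14286… = -0.40483… → -0.405

-0.405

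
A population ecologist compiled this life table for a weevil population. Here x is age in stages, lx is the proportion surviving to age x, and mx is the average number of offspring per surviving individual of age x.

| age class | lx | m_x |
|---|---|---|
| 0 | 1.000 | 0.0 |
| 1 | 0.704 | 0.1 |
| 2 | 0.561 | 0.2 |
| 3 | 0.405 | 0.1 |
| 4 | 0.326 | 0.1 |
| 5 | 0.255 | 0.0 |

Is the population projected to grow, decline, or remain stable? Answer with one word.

R0 = Σ lx·mx = 0 + 0.0704 + 0.1122 + 0.0405 + 0.0326 + 0 = 0.2557
R0 < 1, so the population is declining.

declining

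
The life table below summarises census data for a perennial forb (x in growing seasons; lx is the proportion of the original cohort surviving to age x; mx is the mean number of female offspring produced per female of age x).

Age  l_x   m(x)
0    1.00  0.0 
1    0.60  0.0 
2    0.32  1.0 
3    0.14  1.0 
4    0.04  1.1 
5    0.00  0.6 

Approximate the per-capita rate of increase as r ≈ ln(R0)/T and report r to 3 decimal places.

R0 = Σ lx·mx = 0 + 0 + 0.32 + 0.14 + 0.044 + 0 = 0.504
Σ x·lx·mx = 1.236; T = 1.236/0.504 = 2.45238…
r ≈ ln(R0)/T = ln(0.504)/2.45238… = -0.27939… → -0.279

-0.279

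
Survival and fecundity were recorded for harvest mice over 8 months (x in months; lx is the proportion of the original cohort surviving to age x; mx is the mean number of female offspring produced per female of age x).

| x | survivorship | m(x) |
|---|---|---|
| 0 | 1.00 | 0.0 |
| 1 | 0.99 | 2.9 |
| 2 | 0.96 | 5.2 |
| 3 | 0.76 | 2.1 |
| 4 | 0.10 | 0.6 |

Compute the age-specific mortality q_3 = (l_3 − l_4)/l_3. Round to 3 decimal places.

0.868

q_3 = (l_3 − l_4) / l_3 = (0.76 − 0.1) / 0.76
     = 0.66 / 0.76 = 0.868421… → 0.868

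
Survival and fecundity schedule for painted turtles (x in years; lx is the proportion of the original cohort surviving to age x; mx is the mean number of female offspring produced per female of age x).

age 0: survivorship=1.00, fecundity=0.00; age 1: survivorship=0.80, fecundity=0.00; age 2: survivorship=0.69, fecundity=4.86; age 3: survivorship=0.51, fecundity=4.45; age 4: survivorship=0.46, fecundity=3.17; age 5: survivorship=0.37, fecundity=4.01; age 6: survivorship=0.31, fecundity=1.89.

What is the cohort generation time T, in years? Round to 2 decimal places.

3.31

lx·mx: 0, 0, 3.3534, 2.2695, 1.4582, 1.4837, 0.5859 → R0 = 9.1507
x·lx·mx: 0, 0, 6.7068, 6.8085, 5.8328, 7.4185, 3.5154 → Σ = 30.282
T = 30.282 / 9.1507 = 3.309255… → 3.31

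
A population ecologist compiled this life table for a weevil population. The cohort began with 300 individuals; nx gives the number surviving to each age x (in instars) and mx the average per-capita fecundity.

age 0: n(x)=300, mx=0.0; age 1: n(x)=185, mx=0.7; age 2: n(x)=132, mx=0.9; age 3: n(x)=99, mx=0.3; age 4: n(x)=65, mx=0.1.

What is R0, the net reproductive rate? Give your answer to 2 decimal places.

0.95

lx = nx/n0 = nx/300: 1, 0.61667…, 0.44, 0.33, 0.21667…
lx·mx by age: 0, 0.431667…, 0.396, 0.099, 0.021667…
R0 = Σ lx·mx = 0.948333… → 0.95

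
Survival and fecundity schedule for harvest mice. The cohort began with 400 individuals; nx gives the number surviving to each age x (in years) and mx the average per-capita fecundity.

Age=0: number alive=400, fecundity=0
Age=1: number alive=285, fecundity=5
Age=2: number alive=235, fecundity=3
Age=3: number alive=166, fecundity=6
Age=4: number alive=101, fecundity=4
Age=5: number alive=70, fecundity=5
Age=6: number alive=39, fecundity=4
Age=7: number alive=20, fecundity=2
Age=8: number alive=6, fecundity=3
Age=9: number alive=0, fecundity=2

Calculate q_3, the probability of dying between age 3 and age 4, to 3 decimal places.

0.392

lx = nx/n0 = nx/400: 1, 0.7125, 0.5875, 0.415, 0.2525, 0.175, 0.0975, 0.05, 0.015, 0
q_3 = (l_3 − l_4) / l_3 = (0.415 − 0.2525) / 0.415
     = 0.1625 / 0.415 = 0.391566… → 0.392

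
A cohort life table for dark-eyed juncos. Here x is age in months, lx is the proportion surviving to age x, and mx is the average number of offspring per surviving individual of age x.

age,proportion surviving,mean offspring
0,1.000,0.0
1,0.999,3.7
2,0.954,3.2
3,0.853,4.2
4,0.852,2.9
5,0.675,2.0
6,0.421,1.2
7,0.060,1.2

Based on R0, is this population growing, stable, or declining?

R0 = Σ lx·mx = 0 + 3.6963 + 3.0528 + 3.5826 + 2.4708 + 1.35 + 0.5052 + 0.072 = 14.7297
R0 > 1, so the population is growing.

growing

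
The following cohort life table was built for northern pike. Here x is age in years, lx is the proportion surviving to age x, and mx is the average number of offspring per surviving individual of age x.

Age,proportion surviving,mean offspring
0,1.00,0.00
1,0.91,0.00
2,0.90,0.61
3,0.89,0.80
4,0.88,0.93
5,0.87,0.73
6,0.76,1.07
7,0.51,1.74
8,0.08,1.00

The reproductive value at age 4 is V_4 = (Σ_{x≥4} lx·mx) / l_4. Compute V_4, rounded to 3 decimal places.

lx·mx for x ≥ 4: 0.8184, 0.6351, 0.8132, 0.8874, 0.08 → sum = 3.2341
V_4 = 3.2341 / l_4 = 3.2341 / 0.88 = 3.675114… → 3.675

3.675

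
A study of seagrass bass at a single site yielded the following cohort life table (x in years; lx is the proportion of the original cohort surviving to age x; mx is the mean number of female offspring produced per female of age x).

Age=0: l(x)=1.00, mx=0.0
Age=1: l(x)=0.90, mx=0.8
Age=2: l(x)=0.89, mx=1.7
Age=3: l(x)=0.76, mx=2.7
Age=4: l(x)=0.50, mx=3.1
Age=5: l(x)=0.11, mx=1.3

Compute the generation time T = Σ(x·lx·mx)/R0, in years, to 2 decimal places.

2.81

lx·mx: 0, 0.72, 1.513, 2.052, 1.55, 0.143 → R0 = 5.978
x·lx·mx: 0, 0.72, 3.026, 6.156, 6.2, 0.715 → Σ = 16.817
T = 16.817 / 5.978 = 2.813148… → 2.81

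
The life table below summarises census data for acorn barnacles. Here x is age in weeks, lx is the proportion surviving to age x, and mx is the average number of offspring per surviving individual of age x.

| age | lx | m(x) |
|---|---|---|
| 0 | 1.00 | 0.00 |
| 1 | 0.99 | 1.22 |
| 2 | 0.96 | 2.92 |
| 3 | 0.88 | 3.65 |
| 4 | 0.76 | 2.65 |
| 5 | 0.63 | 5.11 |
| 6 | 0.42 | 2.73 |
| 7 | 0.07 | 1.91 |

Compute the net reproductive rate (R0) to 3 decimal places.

lx·mx by age: 0, 1.2078, 2.8032, 3.212, 2.014, 3.2193, 1.1466, 0.1337
R0 = Σ lx·mx = 13.7366 → 13.737

13.737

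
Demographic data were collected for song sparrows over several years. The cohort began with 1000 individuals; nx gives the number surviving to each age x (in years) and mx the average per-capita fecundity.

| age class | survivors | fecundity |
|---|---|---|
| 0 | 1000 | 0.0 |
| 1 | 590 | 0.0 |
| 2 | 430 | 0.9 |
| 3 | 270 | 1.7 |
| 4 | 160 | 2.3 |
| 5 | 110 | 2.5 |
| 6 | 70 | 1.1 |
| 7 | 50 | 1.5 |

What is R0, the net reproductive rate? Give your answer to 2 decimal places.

lx = nx/n0 = nx/1000: 1, 0.59, 0.43, 0.27, 0.16, 0.11, 0.07, 0.05
lx·mx by age: 0, 0, 0.387, 0.459, 0.368, 0.275, 0.077, 0.075
R0 = Σ lx·mx = 1.641 → 1.64

1.64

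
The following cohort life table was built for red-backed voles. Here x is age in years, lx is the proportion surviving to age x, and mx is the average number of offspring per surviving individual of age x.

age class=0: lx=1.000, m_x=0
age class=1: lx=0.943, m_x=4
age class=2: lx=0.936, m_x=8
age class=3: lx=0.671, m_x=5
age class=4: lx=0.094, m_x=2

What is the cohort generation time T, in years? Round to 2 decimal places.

2.00

lx·mx: 0, 3.772, 7.488, 3.355, 0.188 → R0 = 14.803
x·lx·mx: 0, 3.772, 14.976, 10.065, 0.752 → Σ = 29.565
T = 29.565 / 14.803 = 1.99723… → 2.00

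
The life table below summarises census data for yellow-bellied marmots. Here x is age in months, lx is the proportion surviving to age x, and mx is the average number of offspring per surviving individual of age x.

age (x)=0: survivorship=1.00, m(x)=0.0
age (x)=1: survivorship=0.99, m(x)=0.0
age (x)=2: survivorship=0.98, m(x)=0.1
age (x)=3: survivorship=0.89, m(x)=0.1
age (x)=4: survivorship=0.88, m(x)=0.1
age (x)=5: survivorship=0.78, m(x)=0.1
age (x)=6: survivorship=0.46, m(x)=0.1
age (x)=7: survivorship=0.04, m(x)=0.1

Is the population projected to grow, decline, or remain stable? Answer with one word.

declining

R0 = Σ lx·mx = 0 + 0 + 0.098 + 0.089 + 0.088 + 0.078 + 0.046 + 0.004 = 0.403
R0 < 1, so the population is declining.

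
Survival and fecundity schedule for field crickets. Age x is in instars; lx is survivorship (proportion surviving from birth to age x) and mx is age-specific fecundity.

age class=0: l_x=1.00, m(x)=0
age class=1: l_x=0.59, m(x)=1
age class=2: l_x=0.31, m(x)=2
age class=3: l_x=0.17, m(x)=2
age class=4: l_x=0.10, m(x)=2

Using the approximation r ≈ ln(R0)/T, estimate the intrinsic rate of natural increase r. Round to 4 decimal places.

0.2683

R0 = Σ lx·mx = 0 + 0.59 + 0.62 + 0.34 + 0.2 = 1.75
Σ x·lx·mx = 3.65; T = 3.65/1.75 = 2.08571…
r ≈ ln(R0)/T = ln(1.75)/2.08571… = 0.268309… → 0.2683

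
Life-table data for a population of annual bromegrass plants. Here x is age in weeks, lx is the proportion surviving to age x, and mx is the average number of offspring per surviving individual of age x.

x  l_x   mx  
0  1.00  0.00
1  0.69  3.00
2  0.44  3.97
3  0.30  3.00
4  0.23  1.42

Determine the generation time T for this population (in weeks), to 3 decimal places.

1.898

lx·mx: 0, 2.07, 1.7468, 0.9, 0.3266 → R0 = 5.0434
x·lx·mx: 0, 2.07, 3.4936, 2.7, 1.3064 → Σ = 9.57
T = 9.57 / 5.0434 = 1.897529… → 1.898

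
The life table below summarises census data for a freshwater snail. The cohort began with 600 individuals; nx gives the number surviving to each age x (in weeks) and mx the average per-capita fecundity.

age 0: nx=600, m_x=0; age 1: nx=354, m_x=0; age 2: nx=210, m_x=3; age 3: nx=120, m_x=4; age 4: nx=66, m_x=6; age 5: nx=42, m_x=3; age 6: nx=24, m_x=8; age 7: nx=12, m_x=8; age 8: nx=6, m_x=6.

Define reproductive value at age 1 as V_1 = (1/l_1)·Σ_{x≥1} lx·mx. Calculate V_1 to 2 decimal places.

lx = nx/n0 = nx/600: 1, 0.59, 0.35, 0.2, 0.11, 0.07, 0.04, 0.02, 0.01
lx·mx for x ≥ 1: 0, 1.05, 0.8, 0.66, 0.21, 0.32, 0.16, 0.06 → sum = 3.26
V_1 = 3.26 / l_1 = 3.26 / 0.59 = 5.525424… → 5.53

5.53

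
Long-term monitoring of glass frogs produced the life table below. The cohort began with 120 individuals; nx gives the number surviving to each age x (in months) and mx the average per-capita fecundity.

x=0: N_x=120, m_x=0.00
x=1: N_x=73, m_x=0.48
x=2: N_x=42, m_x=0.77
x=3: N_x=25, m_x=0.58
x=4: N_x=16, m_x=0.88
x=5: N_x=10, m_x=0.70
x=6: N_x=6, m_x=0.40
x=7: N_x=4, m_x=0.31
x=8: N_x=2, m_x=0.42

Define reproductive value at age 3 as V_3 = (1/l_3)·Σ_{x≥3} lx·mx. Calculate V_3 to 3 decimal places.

lx = nx/n0 = nx/120: 1, 0.60833…, 0.35, 0.20833…, 0.13333…, 0.08333…, 0.05, 0.03333…, 0.01667…
lx·mx for x ≥ 3: 0.120833…, 0.117333…, 0.058333…, 0.02, 0.010333…, 0.007… → sum = 0.333833…
V_3 = 0.333833… / l_3 = 0.333833… / 0.208333… = 1.6024… → 1.602

1.602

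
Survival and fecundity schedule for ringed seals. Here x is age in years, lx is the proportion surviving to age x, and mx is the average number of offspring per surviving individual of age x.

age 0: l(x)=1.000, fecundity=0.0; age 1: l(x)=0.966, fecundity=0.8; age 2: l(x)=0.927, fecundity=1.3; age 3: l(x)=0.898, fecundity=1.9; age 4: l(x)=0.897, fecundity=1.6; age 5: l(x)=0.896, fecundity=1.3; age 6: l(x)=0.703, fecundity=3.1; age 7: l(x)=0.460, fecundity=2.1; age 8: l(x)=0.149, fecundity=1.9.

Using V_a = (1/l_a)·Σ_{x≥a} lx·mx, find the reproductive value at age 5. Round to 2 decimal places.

lx·mx for x ≥ 5: 1.1648, 2.1793, 0.966, 0.2831 → sum = 4.5932
V_5 = 4.5932 / l_5 = 4.5932 / 0.896 = 5.126339… → 5.13

5.13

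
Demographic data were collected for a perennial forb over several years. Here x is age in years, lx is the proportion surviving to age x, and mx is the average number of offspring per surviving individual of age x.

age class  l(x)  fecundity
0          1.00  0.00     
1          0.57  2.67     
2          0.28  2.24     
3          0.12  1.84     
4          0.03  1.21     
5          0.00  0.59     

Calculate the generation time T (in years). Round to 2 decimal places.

lx·mx: 0, 1.5219, 0.6272, 0.2208, 0.0363, 0 → R0 = 2.4062
x·lx·mx: 0, 1.5219, 1.2544, 0.6624, 0.1452, 0 → Σ = 3.5839
T = 3.5839 / 2.4062 = 1.489444… → 1.49

1.49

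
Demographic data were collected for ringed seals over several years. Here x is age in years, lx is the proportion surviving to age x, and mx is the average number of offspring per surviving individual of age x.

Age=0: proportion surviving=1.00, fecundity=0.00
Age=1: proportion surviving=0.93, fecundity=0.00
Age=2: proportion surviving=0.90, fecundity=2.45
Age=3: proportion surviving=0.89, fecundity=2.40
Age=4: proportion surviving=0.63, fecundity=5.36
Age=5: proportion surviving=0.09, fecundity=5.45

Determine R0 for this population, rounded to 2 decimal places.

8.21

lx·mx by age: 0, 0, 2.205, 2.136, 3.3768, 0.4905
R0 = Σ lx·mx = 8.2083 → 8.21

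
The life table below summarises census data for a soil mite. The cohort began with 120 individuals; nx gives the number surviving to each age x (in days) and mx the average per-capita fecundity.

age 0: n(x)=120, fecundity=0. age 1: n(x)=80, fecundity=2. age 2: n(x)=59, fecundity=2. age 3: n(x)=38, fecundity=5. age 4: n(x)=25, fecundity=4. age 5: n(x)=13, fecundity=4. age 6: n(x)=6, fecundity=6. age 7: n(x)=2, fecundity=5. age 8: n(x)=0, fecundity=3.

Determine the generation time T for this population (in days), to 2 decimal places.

2.87

lx = nx/n0 = nx/120: 1, 0.66667…, 0.49167…, 0.31667…, 0.20833…, 0.10833…, 0.05, 0.01667…, 0
lx·mx: 0, 1.333333…, 0.983333…, 1.583333…, 0.833333…, 0.433333…, 0.3, 0.083333…, 0 → R0 = 5.55…
x·lx·mx: 0, 1.333333…, 1.966667…, 4.75…, 3.333333…, 2.166667…, 1.8, 0.583333…, 0 → Σ = 15.933333…
T = 15.933333… / 5.55… = 2.870871… → 2.87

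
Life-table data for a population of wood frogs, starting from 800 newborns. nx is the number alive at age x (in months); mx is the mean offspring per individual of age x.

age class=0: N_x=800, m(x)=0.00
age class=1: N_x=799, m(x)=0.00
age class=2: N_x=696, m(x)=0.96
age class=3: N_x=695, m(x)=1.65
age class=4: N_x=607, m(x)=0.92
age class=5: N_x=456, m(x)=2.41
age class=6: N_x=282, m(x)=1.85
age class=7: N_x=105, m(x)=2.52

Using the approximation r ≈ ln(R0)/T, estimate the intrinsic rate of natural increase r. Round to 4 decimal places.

0.4072

lx = nx/n0 = nx/800: 1, 0.99875, 0.87, 0.86875, 0.75875, 0.57, 0.3525, 0.13125
R0 = Σ lx·mx = 0 + 0 + 0.8352 + 1.43344… + 0.69805… + 1.3737 + 0.65213… + 0.33075… = 5.323263…
Σ x·lx·mx = 21.859413…; T = 21.859413…/5.323263… = 4.10639…
r ≈ ln(R0)/T = ln(5.323263…)/4.10639… = 0.407191… → 0.4072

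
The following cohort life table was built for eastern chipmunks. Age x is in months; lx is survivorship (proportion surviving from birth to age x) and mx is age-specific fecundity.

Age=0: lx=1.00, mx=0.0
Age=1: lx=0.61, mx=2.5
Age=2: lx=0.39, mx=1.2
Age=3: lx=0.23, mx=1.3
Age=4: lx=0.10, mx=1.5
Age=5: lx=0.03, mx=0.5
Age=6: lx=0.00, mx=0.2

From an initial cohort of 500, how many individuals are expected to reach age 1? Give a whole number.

305

Expected survivors = N0 · l_1 = 500 × 0.61 = 305 → 305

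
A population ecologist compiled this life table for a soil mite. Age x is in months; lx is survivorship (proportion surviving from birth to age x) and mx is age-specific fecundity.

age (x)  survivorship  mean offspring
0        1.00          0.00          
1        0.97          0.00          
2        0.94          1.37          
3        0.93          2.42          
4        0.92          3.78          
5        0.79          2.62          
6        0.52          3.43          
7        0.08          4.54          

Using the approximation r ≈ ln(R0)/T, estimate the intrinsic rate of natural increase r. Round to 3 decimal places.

R0 = Σ lx·mx = 0 + 0 + 1.2878 + 2.2506 + 3.4776 + 2.0698 + 1.7836 + 0.3632 = 11.2326
Σ x·lx·mx = 46.8308; T = 46.8308/11.2326 = 4.16919…
r ≈ ln(R0)/T = ln(11.2326)/4.16919… = 0.58017… → 0.580

0.580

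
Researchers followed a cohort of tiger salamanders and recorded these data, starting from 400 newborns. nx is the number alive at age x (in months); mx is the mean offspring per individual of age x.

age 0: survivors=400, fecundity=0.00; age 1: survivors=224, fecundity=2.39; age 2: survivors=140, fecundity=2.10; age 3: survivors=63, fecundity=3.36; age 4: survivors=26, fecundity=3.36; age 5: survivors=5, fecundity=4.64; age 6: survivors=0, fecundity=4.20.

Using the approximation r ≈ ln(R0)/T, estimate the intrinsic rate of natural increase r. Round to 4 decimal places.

0.5476

lx = nx/n0 = nx/400: 1, 0.56, 0.35, 0.1575, 0.065, 0.0125, 0
R0 = Σ lx·mx = 0 + 1.3384 + 0.735 + 0.5292… + 0.2184 + 0.058… + 0 = 2.879
Σ x·lx·mx = 5.5596; T = 5.5596/2.879 = 1.93109…
r ≈ ln(R0)/T = ln(2.879)/1.93109… = 0.547589… → 0.5476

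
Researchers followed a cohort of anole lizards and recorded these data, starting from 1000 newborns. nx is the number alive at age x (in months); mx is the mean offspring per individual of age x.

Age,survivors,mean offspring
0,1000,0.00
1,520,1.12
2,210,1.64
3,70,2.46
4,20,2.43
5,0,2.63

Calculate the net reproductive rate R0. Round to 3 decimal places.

lx = nx/n0 = nx/1000: 1, 0.52, 0.21, 0.07, 0.02, 0
lx·mx by age: 0, 0.5824, 0.3444, 0.1722, 0.0486, 0
R0 = Σ lx·mx = 1.1476 → 1.148

1.148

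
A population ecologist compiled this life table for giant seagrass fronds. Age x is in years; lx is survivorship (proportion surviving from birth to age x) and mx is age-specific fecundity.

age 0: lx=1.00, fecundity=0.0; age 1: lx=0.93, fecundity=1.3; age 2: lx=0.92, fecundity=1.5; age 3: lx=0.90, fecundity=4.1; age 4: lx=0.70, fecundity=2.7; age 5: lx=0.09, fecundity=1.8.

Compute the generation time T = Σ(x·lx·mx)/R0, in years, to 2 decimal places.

lx·mx: 0, 1.209, 1.38, 3.69, 1.89, 0.162 → R0 = 8.331
x·lx·mx: 0, 1.209, 2.76, 11.07, 7.56, 0.81 → Σ = 23.409
T = 23.409 / 8.331 = 2.809867… → 2.81

2.81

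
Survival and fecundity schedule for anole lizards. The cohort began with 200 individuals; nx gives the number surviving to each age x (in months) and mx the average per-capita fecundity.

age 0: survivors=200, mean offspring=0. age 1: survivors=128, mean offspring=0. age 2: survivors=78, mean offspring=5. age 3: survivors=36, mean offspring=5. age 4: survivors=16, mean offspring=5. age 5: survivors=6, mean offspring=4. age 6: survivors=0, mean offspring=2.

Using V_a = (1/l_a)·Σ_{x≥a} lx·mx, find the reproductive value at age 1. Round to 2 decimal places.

5.27

lx = nx/n0 = nx/200: 1, 0.64, 0.39, 0.18, 0.08, 0.03, 0
lx·mx for x ≥ 1: 0, 1.95, 0.9, 0.4, 0.12, 0 → sum = 3.37
V_1 = 3.37 / l_1 = 3.37 / 0.64 = 5.265625 → 5.27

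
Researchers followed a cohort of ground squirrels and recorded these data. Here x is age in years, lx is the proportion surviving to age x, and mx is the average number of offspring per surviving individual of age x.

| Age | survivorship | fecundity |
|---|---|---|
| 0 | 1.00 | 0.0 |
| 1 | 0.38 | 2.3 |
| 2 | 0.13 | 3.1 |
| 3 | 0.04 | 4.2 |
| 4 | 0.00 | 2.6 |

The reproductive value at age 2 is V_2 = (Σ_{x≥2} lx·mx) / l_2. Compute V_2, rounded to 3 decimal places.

lx·mx for x ≥ 2: 0.403, 0.168, 0 → sum = 0.571
V_2 = 0.571 / l_2 = 0.571 / 0.13 = 4.392308… → 4.392

4.392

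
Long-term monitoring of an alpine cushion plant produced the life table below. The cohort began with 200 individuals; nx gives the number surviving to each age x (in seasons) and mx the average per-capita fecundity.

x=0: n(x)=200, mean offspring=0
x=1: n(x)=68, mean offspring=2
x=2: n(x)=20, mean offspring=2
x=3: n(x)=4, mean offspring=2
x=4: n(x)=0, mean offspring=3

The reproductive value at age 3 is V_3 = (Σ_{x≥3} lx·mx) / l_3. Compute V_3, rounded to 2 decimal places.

lx = nx/n0 = nx/200: 1, 0.34, 0.1, 0.02, 0
lx·mx for x ≥ 3: 0.04, 0 → sum = 0.04
V_3 = 0.04 / l_3 = 0.04 / 0.02 = 2 → 2.00

2.00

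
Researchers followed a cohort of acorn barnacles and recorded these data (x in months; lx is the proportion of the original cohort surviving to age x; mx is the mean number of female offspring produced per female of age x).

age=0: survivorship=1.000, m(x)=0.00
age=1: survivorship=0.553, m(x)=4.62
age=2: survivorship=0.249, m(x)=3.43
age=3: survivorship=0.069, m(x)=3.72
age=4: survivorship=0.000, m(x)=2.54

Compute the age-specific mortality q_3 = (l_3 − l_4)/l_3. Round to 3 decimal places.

1.000

q_3 = (l_3 − l_4) / l_3 = (0.069 − 0) / 0.069
     = 0.069 / 0.069 = 1 → 1.000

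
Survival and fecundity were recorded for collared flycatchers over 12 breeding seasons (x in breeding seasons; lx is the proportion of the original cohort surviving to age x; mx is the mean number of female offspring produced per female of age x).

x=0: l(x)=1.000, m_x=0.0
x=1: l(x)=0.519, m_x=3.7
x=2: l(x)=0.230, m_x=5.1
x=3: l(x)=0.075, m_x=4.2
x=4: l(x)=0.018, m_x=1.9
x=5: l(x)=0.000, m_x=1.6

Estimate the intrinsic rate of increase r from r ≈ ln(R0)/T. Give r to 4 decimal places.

0.7957

R0 = Σ lx·mx = 0 + 1.9203 + 1.173 + 0.315 + 0.0342 + 0 = 3.4425
Σ x·lx·mx = 5.3481; T = 5.3481/3.4425 = 1.55355…
r ≈ ln(R0)/T = ln(3.4425)/1.55355… = 0.795724… → 0.7957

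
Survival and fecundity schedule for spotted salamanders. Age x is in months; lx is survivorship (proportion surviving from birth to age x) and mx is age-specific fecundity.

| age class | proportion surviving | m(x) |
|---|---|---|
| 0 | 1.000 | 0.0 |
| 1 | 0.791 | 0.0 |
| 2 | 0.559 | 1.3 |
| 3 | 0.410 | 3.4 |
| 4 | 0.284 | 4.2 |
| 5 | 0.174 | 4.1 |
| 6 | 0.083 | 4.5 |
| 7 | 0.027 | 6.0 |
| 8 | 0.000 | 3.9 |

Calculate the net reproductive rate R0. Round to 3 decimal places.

4.562

lx·mx by age: 0, 0, 0.7267, 1.394, 1.1928, 0.7134, 0.3735, 0.162, 0
R0 = Σ lx·mx = 4.5624 → 4.562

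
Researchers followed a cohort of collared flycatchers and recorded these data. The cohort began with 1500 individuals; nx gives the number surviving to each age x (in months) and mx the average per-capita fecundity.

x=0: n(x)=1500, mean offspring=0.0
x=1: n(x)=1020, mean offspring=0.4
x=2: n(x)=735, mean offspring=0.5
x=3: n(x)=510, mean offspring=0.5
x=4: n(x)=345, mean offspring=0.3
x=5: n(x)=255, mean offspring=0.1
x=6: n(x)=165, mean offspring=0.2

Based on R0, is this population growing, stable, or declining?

lx = nx/n0 = nx/1500: 1, 0.68, 0.49, 0.34, 0.23, 0.17, 0.11
R0 = Σ lx·mx = 0 + 0.272 + 0.245 + 0.17 + 0.069 + 0.017 + 0.022 = 0.795
R0 < 1, so the population is declining.

declining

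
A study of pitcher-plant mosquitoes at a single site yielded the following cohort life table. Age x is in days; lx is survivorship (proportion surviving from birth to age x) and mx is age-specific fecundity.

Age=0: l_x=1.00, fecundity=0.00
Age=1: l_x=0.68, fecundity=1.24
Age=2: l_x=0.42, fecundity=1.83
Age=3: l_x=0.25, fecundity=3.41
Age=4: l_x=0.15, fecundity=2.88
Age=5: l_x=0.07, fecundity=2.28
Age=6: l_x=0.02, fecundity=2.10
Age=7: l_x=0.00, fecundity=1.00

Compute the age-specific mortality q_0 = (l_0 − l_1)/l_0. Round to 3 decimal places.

0.320

q_0 = (l_0 − l_1) / l_0 = (1 − 0.68) / 1
     = 0.32 / 1 = 0.32 → 0.320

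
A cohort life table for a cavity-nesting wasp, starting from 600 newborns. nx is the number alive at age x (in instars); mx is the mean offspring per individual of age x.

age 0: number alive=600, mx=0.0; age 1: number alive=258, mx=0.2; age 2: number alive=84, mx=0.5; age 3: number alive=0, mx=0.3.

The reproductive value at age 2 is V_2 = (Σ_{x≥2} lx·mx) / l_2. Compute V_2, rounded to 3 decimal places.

0.500

lx = nx/n0 = nx/600: 1, 0.43, 0.14, 0
lx·mx for x ≥ 2: 0.07, 0 → sum = 0.07
V_2 = 0.07 / l_2 = 0.07 / 0.14 = 0.5 → 0.500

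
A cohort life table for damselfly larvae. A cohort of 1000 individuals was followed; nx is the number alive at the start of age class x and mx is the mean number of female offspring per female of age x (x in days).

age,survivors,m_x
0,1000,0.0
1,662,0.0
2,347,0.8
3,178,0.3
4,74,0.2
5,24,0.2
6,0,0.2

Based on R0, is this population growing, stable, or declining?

declining

lx = nx/n0 = nx/1000: 1, 0.662, 0.347, 0.178, 0.074, 0.024, 0
R0 = Σ lx·mx = 0 + 0 + 0.2776 + 0.0534 + 0.0148 + 0.0048 + 0 = 0.3506
R0 < 1, so the population is declining.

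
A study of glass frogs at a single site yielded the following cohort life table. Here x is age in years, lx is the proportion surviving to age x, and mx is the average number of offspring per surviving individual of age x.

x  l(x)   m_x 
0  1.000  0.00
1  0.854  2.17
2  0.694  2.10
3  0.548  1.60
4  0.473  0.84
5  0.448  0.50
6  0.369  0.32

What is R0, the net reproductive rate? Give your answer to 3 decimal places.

4.927

lx·mx by age: 0, 1.85318, 1.4574, 0.8768, 0.39732, 0.224, 0.11808
R0 = Σ lx·mx = 4.92678 → 4.927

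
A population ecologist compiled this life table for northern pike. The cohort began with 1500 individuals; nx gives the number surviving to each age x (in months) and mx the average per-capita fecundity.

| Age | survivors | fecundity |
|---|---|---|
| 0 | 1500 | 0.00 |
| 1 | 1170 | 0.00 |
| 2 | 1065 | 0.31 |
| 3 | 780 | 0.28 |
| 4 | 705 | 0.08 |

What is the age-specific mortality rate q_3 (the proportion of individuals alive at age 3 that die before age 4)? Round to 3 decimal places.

0.096

lx = nx/n0 = nx/1500: 1, 0.78, 0.71, 0.52, 0.47
q_3 = (l_3 − l_4) / l_3 = (0.52 − 0.47) / 0.52
     = 0.05 / 0.52 = 0.096154… → 0.096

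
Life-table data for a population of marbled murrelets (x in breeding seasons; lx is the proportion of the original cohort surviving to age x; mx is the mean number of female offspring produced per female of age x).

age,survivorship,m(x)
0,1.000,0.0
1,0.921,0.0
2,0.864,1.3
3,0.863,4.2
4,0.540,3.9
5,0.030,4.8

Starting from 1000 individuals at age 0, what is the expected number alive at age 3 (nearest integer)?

Expected survivors = N0 · l_3 = 1000 × 0.863 = 863 → 863

863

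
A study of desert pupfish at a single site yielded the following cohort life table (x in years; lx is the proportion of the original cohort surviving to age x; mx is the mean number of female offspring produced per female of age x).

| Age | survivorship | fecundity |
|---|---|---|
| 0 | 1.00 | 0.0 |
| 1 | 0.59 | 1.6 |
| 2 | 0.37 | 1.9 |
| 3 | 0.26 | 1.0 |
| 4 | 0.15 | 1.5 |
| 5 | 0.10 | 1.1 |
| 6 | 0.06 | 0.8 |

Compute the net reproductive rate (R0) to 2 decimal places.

2.29

lx·mx by age: 0, 0.944, 0.703, 0.26, 0.225, 0.11, 0.048
R0 = Σ lx·mx = 2.29 → 2.29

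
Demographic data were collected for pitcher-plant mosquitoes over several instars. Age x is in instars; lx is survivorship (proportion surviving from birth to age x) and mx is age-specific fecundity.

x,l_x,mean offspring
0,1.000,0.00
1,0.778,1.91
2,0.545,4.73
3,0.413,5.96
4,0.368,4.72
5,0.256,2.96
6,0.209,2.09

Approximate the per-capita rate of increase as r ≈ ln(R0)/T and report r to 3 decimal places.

0.776

R0 = Σ lx·mx = 0 + 1.48598 + 2.57785 + 2.46148 + 1.73696 + 0.75776 + 0.43681 = 9.45684
Σ x·lx·mx = 27.38362; T = 27.38362/9.45684 = 2.89564…
r ≈ ln(R0)/T = ln(9.45684)/2.89564… = 0.7759… → 0.776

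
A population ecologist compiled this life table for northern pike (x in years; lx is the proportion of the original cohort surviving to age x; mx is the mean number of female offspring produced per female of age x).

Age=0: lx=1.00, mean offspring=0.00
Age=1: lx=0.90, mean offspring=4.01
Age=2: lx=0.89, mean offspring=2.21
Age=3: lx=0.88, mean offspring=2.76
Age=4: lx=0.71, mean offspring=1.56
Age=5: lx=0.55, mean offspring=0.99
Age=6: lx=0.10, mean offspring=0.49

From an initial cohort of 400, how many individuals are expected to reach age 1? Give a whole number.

Expected survivors = N0 · l_1 = 400 × 0.90 = 360 → 360

360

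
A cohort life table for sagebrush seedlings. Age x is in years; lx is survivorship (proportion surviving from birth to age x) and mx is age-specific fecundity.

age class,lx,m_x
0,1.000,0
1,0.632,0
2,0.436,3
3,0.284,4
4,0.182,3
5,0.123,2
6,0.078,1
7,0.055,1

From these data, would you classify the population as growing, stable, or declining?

R0 = Σ lx·mx = 0 + 0 + 1.308 + 1.136 + 0.546 + 0.246 + 0.078 + 0.055 = 3.369
R0 > 1, so the population is growing.

growing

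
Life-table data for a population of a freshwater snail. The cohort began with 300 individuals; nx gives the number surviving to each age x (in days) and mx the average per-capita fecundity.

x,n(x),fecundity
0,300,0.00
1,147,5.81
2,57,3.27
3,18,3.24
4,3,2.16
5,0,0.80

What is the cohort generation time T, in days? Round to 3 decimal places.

1.292

lx = nx/n0 = nx/300: 1, 0.49, 0.19, 0.06, 0.01, 0
lx·mx: 0, 2.8469, 0.6213, 0.1944, 0.0216, 0 → R0 = 3.6842
x·lx·mx: 0, 2.8469, 1.2426, 0.5832, 0.0864, 0 → Σ = 4.7591
T = 4.7591 / 3.6842 = 1.291759… → 1.292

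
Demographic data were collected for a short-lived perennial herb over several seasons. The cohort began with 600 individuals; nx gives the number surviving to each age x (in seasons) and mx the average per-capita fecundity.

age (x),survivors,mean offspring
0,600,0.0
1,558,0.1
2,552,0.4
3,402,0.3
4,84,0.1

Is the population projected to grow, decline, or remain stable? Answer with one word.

lx = nx/n0 = nx/600: 1, 0.93, 0.92, 0.67, 0.14
R0 = Σ lx·mx = 0 + 0.093 + 0.368 + 0.201 + 0.014 = 0.676
R0 < 1, so the population is declining.

declining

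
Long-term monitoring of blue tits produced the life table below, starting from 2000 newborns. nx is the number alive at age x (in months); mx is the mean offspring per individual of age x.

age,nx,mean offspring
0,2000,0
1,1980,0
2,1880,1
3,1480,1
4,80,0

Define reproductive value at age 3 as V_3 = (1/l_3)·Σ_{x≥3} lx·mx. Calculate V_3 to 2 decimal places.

lx = nx/n0 = nx/2000: 1, 0.99, 0.94, 0.74, 0.04
lx·mx for x ≥ 3: 0.74, 0 → sum = 0.74
V_3 = 0.74 / l_3 = 0.74 / 0.74 = 1 → 1.00

1.00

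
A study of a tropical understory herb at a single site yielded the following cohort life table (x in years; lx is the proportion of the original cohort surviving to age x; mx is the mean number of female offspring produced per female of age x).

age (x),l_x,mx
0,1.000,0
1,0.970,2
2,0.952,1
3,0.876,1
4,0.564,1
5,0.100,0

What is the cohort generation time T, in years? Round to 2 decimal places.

lx·mx: 0, 1.94, 0.952, 0.876, 0.564, 0 → R0 = 4.332
x·lx·mx: 0, 1.94, 1.904, 2.628, 2.256, 0 → Σ = 8.728
T = 8.728 / 4.332 = 2.014774… → 2.01

2.01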